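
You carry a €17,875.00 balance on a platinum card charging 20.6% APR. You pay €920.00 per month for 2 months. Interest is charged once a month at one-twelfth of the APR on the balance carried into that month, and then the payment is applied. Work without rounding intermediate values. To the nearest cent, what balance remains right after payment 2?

€16,638.18

Monthly rate r = 20.6%/12 = 1.71667% = 0.0171667.
Each month: B ← B·(1+r) − €920.00.
Month 1: interest €306.85; balance after payment €17,261.85.
Month 2: interest €296.33; balance after payment €16,638.18.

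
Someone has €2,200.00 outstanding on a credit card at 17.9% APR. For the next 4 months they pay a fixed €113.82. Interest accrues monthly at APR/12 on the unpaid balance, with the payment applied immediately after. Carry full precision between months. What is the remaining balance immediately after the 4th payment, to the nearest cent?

€1,868.66

Monthly rate r = 17.9%/12 = 1.49167% = 0.0149167.
Each month: B ← B·(1+r) − €113.82.
Month 1: interest €32.82; balance after payment €2,119.00.
Month 2: interest €31.61; balance after payment €2,036.79.
Month 3: interest €30.38; balance after payment €1,953.35.
Month 4: interest €29.14; balance after payment €1,868.66.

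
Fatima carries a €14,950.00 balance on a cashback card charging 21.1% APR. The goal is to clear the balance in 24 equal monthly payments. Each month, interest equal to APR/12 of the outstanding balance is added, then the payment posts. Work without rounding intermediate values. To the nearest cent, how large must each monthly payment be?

Monthly rate r = 21.1%/12 = 1.75833% = 0.0175833.
Level-payment amortization: P = B₀·r / (1 − (1+r)^(−n)) = 14950.00·0.0175833 / (1 − 1.01758^(−24)).
Denominator 1 − (1+r)^(−24) = 0.341856865.
P = 262.871 / 0.341856865 ≈ 768.95.

€768.95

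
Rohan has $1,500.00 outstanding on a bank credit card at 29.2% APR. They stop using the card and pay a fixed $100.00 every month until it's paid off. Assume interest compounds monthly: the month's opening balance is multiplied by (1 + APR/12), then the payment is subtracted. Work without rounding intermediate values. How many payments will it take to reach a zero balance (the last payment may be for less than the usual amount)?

19 payments

Monthly rate r = 29.2%/12 = 2.43333% = 0.0243333.
Recurrence: B ← B·(1+r) − $100.00.
Month 1: interest $36.50; balance after payment $1,436.50.
Month 2: interest $34.95; balance after payment $1,371.45.
Closed form: n = −ln(1 − rB₀/P)/ln(1+r) = −ln(0.635)/ln(1.02433) ≈ 18.889, so the balance reaches zero during payment 19.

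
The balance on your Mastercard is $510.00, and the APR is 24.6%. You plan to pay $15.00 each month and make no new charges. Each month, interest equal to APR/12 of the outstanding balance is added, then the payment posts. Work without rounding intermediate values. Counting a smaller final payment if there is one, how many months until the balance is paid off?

Monthly rate r = 24.6%/12 = 2.05% = 0.0205.
Recurrence: B ← B·(1+r) − $15.00.
Month 1: interest $10.46; balance after payment $505.46.
Month 2: interest $10.36; balance after payment $500.82.
Closed form: n = −ln(1 − rB₀/P)/ln(1+r) = −ln(0.303)/ln(1.0205) ≈ 58.840, so the balance reaches zero during payment 59.

59 months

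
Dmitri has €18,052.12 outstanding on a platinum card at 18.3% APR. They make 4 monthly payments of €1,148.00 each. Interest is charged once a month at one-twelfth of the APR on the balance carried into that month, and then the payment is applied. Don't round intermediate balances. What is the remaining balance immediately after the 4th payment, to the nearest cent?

Monthly rate r = 18.3%/12 = 1.525% = 0.01525.
Each month: B ← B·(1+r) − €1,148.00.
Month 1: interest €275.29; balance after payment €17,179.41.
Month 2: interest €261.99; balance after payment €16,293.40.
Month 3: interest €248.47; balance after payment €15,393.88.
Month 4: interest €234.76; balance after payment €14,480.63.

€14,480.63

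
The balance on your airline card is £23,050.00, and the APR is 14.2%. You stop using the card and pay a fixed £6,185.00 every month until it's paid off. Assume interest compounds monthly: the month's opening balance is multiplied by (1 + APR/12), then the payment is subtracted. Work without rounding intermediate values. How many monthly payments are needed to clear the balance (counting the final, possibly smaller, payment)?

4 months

Monthly rate r = 14.2%/12 = 1.18333% = 0.0118333.
Recurrence: B ← B·(1+r) − £6,185.00.
Month 1: interest £272.76; balance after payment £17,137.76.
Month 2: interest £202.80; balance after payment £11,155.56.
Month 3: interest £132.01; balance after payment £5,102.56.
Month 4: interest £60.38; balance after payment £0.00.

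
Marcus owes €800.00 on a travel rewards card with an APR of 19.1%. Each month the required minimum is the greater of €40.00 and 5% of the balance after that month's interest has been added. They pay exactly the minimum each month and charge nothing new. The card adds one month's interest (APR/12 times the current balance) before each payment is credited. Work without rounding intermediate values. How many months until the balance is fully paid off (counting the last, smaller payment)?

25 months

Monthly rate r = 19.1%/12 = 1.59167% = 0.0159167.
While 5% of the post-interest balance exceeds €40.00, each month B ← (B·(1+r))·(1 − 0.05), i.e. B shrinks by the factor (1+r)·0.95 = 0.96512.
This holds for months 1–1. Entering month 2 the balance is €772.10; 5% of the post-interest balance is now below €40.00, so the flat €40.00 minimum applies from here.
From month 2 a fixed €40.00 at rate r clears €772.10 in 24 more payments. Total: 1 + 24 = 25 months.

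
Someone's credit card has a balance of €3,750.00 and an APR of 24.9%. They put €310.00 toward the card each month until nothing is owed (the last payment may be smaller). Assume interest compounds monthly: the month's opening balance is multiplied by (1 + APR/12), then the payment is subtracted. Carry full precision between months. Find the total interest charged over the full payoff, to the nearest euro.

Monthly rate r = 24.9%/12 = 2.075% = 0.02075.
Payoff takes n = ⌈−ln(1 − rB₀/P)/ln(1+r)⌉ = ⌈14.073⌉ = 15 payments; the last is €22.86.
Total paid = 14·€310.00 + €22.86 = €4,362.86.
Total interest = total paid − principal = €4,362.86 − €3,750.00 = €612.86.

€613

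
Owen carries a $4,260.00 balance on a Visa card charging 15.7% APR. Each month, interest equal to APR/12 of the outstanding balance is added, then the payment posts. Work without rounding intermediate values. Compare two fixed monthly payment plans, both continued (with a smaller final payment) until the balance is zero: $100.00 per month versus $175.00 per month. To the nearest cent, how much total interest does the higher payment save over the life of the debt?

Monthly rate r = 15.7%/12 = 1.30833% = 0.0130833.
At $100.00/mo: n = ⌈−ln(1 − rB₀/P)/ln(1+r)⌉ = 63 payments (last $69.91); total interest = total paid − $4,260.00 = $2,009.91.
At $175.00/mo: 30 payments (last $87.55); total interest $902.55.
Interest saved = $2,009.91 − $902.55 = $1,107.36.

$1,107.36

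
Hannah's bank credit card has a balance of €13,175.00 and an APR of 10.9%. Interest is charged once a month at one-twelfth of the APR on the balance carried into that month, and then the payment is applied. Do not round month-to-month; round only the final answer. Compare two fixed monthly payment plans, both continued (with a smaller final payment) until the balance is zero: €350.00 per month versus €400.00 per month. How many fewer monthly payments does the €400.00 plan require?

7 fewer payments

Monthly rate r = 10.9%/12 = 0.908333% = 0.00908333.
At €350.00/mo: n = ⌈−ln(1 − rB₀/P)/ln(1+r)⌉ = 47 payments (last €96.53); total interest = total paid − €13,175.00 = €3,021.53.
At €400.00/mo: 40 payments (last €126.76); total interest €2,551.76.
Payments saved = 47 − 40 = 7.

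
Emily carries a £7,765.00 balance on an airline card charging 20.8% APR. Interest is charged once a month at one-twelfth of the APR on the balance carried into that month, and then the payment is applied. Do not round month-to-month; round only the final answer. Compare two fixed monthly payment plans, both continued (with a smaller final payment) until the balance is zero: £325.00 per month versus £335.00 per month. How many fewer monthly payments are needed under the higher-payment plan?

Monthly rate r = 20.8%/12 = 1.73333% = 0.0173333.
At £325.00/mo: n = ⌈−ln(1 − rB₀/P)/ln(1+r)⌉ = 32 payments (last £36.85); total interest = total paid − £7,765.00 = £2,346.85.
At £335.00/mo: 30 payments (last £300.90); total interest £2,250.90.
Payments saved = 32 − 30 = 2.

2 fewer payments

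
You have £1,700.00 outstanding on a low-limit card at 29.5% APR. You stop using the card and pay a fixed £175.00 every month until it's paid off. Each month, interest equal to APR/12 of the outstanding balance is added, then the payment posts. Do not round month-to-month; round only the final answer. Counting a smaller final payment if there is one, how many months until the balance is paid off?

Monthly rate r = 29.5%/12 = 2.45833% = 0.0245833.
Recurrence: B ← B·(1+r) − £175.00.
Month 1: interest £41.79; balance after payment £1,566.79.
Month 2: interest £38.52; balance after payment £1,430.31.
Closed form: n = −ln(1 − rB₀/P)/ln(1+r) = −ln(0.76119)/ln(1.02458) ≈ 11.236, so the balance reaches zero during payment 12.

12 payments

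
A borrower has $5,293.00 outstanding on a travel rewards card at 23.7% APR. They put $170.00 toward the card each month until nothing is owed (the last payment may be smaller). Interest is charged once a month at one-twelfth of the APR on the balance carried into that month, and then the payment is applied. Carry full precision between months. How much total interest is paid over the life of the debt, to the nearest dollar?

Monthly rate r = 23.7%/12 = 1.975% = 0.01975.
Payoff takes n = ⌈−ln(1 − rB₀/P)/ln(1+r)⌉ = ⌈48.795⌉ = 49 payments; the last is $135.43.
Total paid = 48·$170.00 + $135.43 = $8,295.43.
Total interest = total paid − principal = $8,295.43 − $5,293.00 = $3,002.43.

$3,002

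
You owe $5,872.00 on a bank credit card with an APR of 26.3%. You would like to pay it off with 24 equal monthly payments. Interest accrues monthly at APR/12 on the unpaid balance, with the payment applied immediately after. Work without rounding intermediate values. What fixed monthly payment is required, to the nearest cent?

Monthly rate r = 26.3%/12 = 2.19167% = 0.0219167.
Level-payment amortization: P = B₀·r / (1 − (1+r)^(−n)) = 5872.00·0.0219167 / (1 − 1.02192^(−24)).
Denominator 1 − (1+r)^(−24) = 0.405668941.
P = 128.695 / 0.405668941 ≈ 317.24.

$317.24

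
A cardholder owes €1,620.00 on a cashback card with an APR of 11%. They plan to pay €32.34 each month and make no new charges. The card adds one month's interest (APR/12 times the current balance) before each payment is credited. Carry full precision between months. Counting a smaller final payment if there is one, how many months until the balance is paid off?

68 payments

Monthly rate r = 11%/12 = 0.916667% = 0.00916667.
Recurrence: B ← B·(1+r) − €32.34.
Month 1: interest €14.85; balance after payment €1,602.51.
Month 2: interest €14.69; balance after payment €1,584.86.
Closed form: n = −ln(1 − rB₀/P)/ln(1+r) = −ln(0.54082)/ln(1.00917) ≈ 67.362, so the balance reaches zero during payment 68.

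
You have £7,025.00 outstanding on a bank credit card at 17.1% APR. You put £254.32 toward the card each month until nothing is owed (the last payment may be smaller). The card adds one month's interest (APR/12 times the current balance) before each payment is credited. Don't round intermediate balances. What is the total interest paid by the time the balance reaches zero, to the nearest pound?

Monthly rate r = 17.1%/12 = 1.425% = 0.01425.
Payoff takes n = ⌈−ln(1 − rB₀/P)/ln(1+r)⌉ = ⌈35.355⌉ = 36 payments; the last is £90.71.
Total paid = 35·£254.32 + £90.71 = £8,991.91.
Total interest = total paid − principal = £8,991.91 − £7,025.00 = £1,966.91.

£1,967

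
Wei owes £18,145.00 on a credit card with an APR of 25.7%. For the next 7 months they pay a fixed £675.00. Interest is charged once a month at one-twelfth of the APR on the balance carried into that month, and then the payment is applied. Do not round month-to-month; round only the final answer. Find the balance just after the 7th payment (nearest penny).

Monthly rate r = 25.7%/12 = 2.14167% = 0.0214167.
Each month: B ← B·(1+r) − £675.00.
Month 1: interest £388.61; balance after payment £17,858.61.
Month 2: interest £382.47; balance after payment £17,566.08.
Month 3: interest £376.21; balance after payment £17,267.28.
Month 4: interest £369.81; balance after payment £16,962.09.
Month 5: interest £363.27; balance after payment £16,650.36.
Month 6: interest £356.60; balance after payment £16,331.96.
Month 7: interest £349.78; balance after payment £16,006.73.

£16,006.73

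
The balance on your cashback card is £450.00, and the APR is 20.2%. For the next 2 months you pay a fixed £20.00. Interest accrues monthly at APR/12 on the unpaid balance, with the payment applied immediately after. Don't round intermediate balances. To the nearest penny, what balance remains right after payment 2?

£424.94

Monthly rate r = 20.2%/12 = 1.68333% = 0.0168333.
Each month: B ← B·(1+r) − £20.00.
Month 1: interest £7.57; balance after payment £437.57.
Month 2: interest £7.37; balance after payment £424.94.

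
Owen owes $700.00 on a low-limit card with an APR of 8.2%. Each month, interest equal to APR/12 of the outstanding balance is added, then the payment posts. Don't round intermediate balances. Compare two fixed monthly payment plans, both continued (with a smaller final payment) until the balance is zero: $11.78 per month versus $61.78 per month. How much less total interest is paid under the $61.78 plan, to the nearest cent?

$170.08

Monthly rate r = 8.2%/12 = 0.683333% = 0.00683333.
At $11.78/mo: n = ⌈−ln(1 − rB₀/P)/ln(1+r)⌉ = 77 payments (last $5.90); total interest = total paid − $700.00 = $201.18.
At $61.78/mo: 12 payments (last $51.52); total interest $31.10.
Interest saved = $201.18 − $31.10 = $170.08.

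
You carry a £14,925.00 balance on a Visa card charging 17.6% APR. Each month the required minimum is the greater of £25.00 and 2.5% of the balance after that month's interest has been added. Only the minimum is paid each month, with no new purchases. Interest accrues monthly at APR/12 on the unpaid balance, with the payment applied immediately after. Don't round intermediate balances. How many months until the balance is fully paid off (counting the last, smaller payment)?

Monthly rate r = 17.6%/12 = 1.46667% = 0.0146667.
While 2.5% of the post-interest balance exceeds £25.00, each month B ← (B·(1+r))·(1 − 0.025), i.e. B shrinks by the factor (1+r)·0.975 = 0.9893.
This holds for months 1–253. Entering month 254 the balance is £981.52; 2.5% of the post-interest balance is now below £25.00, so the flat £25.00 minimum applies from here.
From month 254 a fixed £25.00 at rate r clears £981.52 in 59 more payments. Total: 253 + 59 = 312 months.

312 months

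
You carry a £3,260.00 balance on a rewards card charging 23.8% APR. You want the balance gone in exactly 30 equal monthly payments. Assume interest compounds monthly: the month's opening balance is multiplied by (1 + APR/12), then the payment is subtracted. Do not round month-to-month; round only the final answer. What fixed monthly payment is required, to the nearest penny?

Monthly rate r = 23.8%/12 = 1.98333% = 0.0198333.
Level-payment amortization: P = B₀·r / (1 − (1+r)^(−n)) = 3260.00·0.0198333 / (1 − 1.01983^(−30)).
Denominator 1 − (1+r)^(−30) = 0.445216015.
P = 64.6567 / 0.445216015 ≈ 145.23.

£145.23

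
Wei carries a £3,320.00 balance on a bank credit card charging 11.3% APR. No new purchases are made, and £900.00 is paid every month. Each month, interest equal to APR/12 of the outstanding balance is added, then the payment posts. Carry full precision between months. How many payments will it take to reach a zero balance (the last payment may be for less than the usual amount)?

Monthly rate r = 11.3%/12 = 0.941667% = 0.00941667.
Recurrence: B ← B·(1+r) − £900.00.
Month 1: interest £31.26; balance after payment £2,451.26.
Month 2: interest £23.08; balance after payment £1,574.35.
Month 3: interest £14.83; balance after payment £689.17.
Month 4: interest £6.49; balance after payment £0.00.

4 months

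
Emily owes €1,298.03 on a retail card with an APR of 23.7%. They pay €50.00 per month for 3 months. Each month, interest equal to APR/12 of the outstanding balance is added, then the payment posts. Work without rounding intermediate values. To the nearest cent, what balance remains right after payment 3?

€1,223.49

Monthly rate r = 23.7%/12 = 1.975% = 0.01975.
Each month: B ← B·(1+r) − €50.00.
Month 1: interest €25.64; balance after payment €1,273.67.
Month 2: interest €25.15; balance after payment €1,248.82.
Month 3: interest €24.66; balance after payment €1,223.49.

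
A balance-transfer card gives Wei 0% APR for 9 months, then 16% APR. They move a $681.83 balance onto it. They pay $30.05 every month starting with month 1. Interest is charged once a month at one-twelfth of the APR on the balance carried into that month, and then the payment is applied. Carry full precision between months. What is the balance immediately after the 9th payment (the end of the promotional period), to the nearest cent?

$411.38

Promo months 1–9 at r₀ = 0%/12 = 0; months 10+ at r₁ = 16%/12 = 0.0133333.
After month 9 (no interest yet): B = $681.83 − 9·$30.05 = $411.38.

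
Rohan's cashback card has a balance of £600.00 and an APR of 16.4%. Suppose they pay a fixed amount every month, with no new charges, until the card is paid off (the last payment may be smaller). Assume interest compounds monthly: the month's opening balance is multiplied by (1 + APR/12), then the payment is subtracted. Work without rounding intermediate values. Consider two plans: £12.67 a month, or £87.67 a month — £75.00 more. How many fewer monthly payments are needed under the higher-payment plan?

Monthly rate r = 16.4%/12 = 1.36667% = 0.0136667.
At £12.67/mo: n = ⌈−ln(1 − rB₀/P)/ln(1+r)⌉ = 77 payments (last £9.55); total interest = total paid − £600.00 = £372.47.
At £87.67/mo: 8 payments (last £20.65); total interest £34.34.
Payments saved = 77 − 8 = 69.

69 fewer payments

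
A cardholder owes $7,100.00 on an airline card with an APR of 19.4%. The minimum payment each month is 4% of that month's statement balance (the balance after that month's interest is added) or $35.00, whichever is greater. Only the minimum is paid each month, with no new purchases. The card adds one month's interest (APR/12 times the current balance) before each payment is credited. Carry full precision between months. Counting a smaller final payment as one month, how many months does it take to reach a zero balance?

Monthly rate r = 19.4%/12 = 1.61667% = 0.0161667.
While 4% of the post-interest balance exceeds $35.00, each month B ← (B·(1+r))·(1 − 0.04), i.e. B shrinks by the factor (1+r)·0.96 = 0.97552.
This holds for months 1–86. Entering month 87 the balance is $842.50; 4% of the post-interest balance is now below $35.00, so the flat $35.00 minimum applies from here.
From month 87 a fixed $35.00 at rate r clears $842.50 in 31 more payments. Total: 86 + 31 = 117 months.

117 months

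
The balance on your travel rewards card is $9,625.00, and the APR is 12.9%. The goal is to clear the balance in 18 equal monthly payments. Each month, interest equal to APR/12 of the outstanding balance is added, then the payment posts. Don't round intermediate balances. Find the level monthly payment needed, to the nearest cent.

$590.98

Monthly rate r = 12.9%/12 = 1.075% = 0.01075.
Level-payment amortization: P = B₀·r / (1 − (1+r)^(−n)) = 9625.00·0.01075 / (1 − 1.01075^(−18)).
Denominator 1 − (1+r)^(−18) = 0.175078733.
P = 103.469 / 0.175078733 ≈ 590.98.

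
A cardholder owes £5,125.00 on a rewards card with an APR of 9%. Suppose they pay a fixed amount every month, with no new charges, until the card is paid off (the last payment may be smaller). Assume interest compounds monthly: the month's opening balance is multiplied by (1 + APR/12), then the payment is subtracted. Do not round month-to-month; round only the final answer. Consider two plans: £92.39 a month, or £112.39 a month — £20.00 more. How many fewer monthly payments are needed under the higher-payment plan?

15 fewer payments

Monthly rate r = 9%/12 = 0.75% = 0.0075.
At £92.39/mo: n = ⌈−ln(1 − rB₀/P)/ln(1+r)⌉ = 72 payments (last £91.52); total interest = total paid − £5,125.00 = £1,526.21.
At £112.39/mo: 57 payments (last £1.80); total interest £1,170.64.
Payments saved = 72 − 57 = 15.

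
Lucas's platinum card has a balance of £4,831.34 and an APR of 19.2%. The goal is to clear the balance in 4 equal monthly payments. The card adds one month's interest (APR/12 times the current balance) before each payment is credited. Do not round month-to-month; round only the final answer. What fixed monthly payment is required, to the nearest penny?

£1,256.53

Monthly rate r = 19.2%/12 = 1.6% = 0.016.
Level-payment amortization: P = B₀·r / (1 − (1+r)^(−n)) = 4831.34·0.016 / (1 − 1.016^(−4)).
Denominator 1 − (1+r)^(−4) = 0.0615196836.
P = 77.3014 / 0.0615196836 ≈ 1256.53.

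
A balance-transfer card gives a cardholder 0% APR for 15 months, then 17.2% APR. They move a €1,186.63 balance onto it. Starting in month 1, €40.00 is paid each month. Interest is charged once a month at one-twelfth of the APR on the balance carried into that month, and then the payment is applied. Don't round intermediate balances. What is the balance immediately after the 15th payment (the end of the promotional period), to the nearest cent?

€586.63

Promo months 1–15 at r₀ = 0%/12 = 0; months 16+ at r₁ = 17.2%/12 = 0.0143333.
After month 15 (no interest yet): B = €1,186.63 − 15·€40.00 = €586.63.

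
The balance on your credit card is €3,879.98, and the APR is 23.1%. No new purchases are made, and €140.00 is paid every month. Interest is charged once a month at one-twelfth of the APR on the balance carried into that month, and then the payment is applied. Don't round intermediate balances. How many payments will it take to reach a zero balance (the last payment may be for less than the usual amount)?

Monthly rate r = 23.1%/12 = 1.925% = 0.01925.
Recurrence: B ← B·(1+r) − €140.00.
Month 1: interest €74.69; balance after payment €3,814.67.
Month 2: interest €73.43; balance after payment €3,748.10.
Closed form: n = −ln(1 − rB₀/P)/ln(1+r) = −ln(0.4665)/ln(1.01925) ≈ 39.990, so the balance reaches zero during payment 40.

40 payments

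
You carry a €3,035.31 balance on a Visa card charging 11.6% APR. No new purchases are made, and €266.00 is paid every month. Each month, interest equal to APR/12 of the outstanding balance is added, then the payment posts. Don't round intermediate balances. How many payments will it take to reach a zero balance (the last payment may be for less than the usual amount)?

Monthly rate r = 11.6%/12 = 0.966667% = 0.00966667.
Recurrence: B ← B·(1+r) − €266.00.
Month 1: interest €29.34; balance after payment €2,798.65.
Month 2: interest €27.05; balance after payment €2,559.70.
Closed form: n = −ln(1 − rB₀/P)/ln(1+r) = −ln(0.88969)/ln(1.00967) ≈ 12.149, so the balance reaches zero during payment 13.

13 months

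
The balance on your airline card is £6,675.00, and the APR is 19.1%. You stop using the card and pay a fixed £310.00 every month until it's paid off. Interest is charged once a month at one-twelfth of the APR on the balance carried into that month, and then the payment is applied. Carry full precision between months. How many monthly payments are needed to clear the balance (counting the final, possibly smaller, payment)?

27 months

Monthly rate r = 19.1%/12 = 1.59167% = 0.0159167.
Recurrence: B ← B·(1+r) − £310.00.
Month 1: interest £106.24; balance after payment £6,471.24.
Month 2: interest £103.00; balance after payment £6,264.24.
Closed form: n = −ln(1 − rB₀/P)/ln(1+r) = −ln(0.65728)/ln(1.01592) ≈ 26.575, so the balance reaches zero during payment 27.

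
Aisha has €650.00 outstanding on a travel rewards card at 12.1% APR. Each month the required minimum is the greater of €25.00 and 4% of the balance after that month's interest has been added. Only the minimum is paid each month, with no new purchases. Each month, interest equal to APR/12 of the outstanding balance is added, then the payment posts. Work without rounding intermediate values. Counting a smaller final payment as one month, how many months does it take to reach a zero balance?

Monthly rate r = 12.1%/12 = 1.00833% = 0.0100833.
While 4% of the post-interest balance exceeds €25.00, each month B ← (B·(1+r))·(1 − 0.04), i.e. B shrinks by the factor (1+r)·0.96 = 0.96968.
This holds for months 1–2. Entering month 3 the balance is €611.18; 4% of the post-interest balance is now below €25.00, so the flat €25.00 minimum applies from here.
From month 3 a fixed €25.00 at rate r clears €611.18 in 29 more payments. Total: 2 + 29 = 31 months.

31 months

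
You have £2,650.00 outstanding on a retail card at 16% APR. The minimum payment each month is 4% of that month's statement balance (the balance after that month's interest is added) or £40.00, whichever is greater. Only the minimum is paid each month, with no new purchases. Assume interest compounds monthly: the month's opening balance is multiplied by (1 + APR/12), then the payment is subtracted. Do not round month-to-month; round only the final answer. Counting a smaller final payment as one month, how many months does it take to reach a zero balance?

66 months

Monthly rate r = 16%/12 = 1.33333% = 0.0133333.
While 4% of the post-interest balance exceeds £40.00, each month B ← (B·(1+r))·(1 − 0.04), i.e. B shrinks by the factor (1+r)·0.96 = 0.9728.
This holds for months 1–36. Entering month 37 the balance is £981.96; 4% of the post-interest balance is now below £40.00, so the flat £40.00 minimum applies from here.
From month 37 a fixed £40.00 at rate r clears £981.96 in 30 more payments. Total: 36 + 30 = 66 months.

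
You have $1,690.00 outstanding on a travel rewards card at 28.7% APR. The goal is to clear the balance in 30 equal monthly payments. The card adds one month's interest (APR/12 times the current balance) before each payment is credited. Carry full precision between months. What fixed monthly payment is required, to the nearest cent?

Monthly rate r = 28.7%/12 = 2.39167% = 0.0239167.
Level-payment amortization: P = B₀·r / (1 − (1+r)^(−n)) = 1690.00·0.0239167 / (1 − 1.02392^(−30)).
Denominator 1 − (1+r)^(−30) = 0.507890631.
P = 40.4192 / 0.507890631 ≈ 79.58.

$79.58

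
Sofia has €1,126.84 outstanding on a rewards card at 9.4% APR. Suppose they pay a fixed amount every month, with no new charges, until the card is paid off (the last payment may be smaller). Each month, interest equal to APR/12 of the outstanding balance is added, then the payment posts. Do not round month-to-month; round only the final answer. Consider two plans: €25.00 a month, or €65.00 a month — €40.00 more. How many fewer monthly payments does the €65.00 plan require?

37 fewer payments

Monthly rate r = 9.4%/12 = 0.783333% = 0.00783333.
At €25.00/mo: n = ⌈−ln(1 − rB₀/P)/ln(1+r)⌉ = 56 payments (last €20.43); total interest = total paid − €1,126.84 = €268.59.
At €65.00/mo: 19 payments (last €45.86); total interest €89.02.
Payments saved = 56 − 19 = 37.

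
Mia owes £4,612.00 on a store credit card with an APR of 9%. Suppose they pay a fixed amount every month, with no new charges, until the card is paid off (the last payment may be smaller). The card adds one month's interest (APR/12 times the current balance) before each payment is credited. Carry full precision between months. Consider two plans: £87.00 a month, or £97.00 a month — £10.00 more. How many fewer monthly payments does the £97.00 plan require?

Monthly rate r = 9%/12 = 0.75% = 0.0075.
At £87.00/mo: n = ⌈−ln(1 − rB₀/P)/ln(1+r)⌉ = 68 payments (last £72.07); total interest = total paid − £4,612.00 = £1,289.07.
At £97.00/mo: 60 payments (last £1.78); total interest £1,112.78.
Payments saved = 68 − 60 = 8.

8 fewer payments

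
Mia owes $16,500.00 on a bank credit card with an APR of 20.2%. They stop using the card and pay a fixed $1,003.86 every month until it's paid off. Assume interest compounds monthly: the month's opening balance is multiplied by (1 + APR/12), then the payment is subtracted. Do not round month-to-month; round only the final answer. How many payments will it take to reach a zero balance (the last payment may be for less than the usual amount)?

Monthly rate r = 20.2%/12 = 1.68333% = 0.0168333.
Recurrence: B ← B·(1+r) − $1,003.86.
Month 1: interest $277.75; balance after payment $15,773.89.
Month 2: interest $265.53; balance after payment $15,035.56.
Closed form: n = −ln(1 − rB₀/P)/ln(1+r) = −ln(0.72332)/ln(1.01683) ≈ 19.403, so the balance reaches zero during payment 20.

20 months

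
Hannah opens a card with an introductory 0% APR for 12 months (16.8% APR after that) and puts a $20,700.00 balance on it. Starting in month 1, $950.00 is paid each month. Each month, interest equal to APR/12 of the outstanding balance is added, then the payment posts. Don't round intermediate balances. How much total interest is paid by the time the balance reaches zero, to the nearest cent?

$773.68

Promo months 1–12 at r₀ = 0%/12 = 0; months 13+ at r₁ = 16.8%/12 = 0.014.
After month 12 (no interest yet): B = $20,700.00 − 12·$950.00 = $9,300.00.
Then at r₁ with $950.00/mo: n₂ = −ln(1 − r₁·B/P)/ln(1+r₁) ≈ 10.60 → 11 more payments.
Total paid = 22·$950.00 + $573.68 = $21,473.68; interest = $21,473.68 − $20,700.00 = $773.68.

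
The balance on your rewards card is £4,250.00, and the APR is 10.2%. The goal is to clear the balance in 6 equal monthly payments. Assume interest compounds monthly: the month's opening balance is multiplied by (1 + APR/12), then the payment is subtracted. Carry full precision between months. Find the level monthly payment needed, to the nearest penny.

£729.55

Monthly rate r = 10.2%/12 = 0.85% = 0.0085.
Level-payment amortization: P = B₀·r / (1 − (1+r)^(−n)) = 4250.00·0.0085 / (1 − 1.0085^(−6)).
Denominator 1 − (1+r)^(−6) = 0.0495164943.
P = 36.125 / 0.0495164943 ≈ 729.55.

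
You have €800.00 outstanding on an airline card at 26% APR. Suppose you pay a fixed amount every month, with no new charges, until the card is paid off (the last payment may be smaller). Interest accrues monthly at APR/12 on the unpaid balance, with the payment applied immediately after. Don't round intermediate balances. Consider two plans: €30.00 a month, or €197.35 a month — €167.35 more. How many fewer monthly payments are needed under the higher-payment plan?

36 fewer payments

Monthly rate r = 26%/12 = 2.16667% = 0.0216667.
At €30.00/mo: n = ⌈−ln(1 − rB₀/P)/ln(1+r)⌉ = 41 payments (last €6.79); total interest = total paid − €800.00 = €406.79.
At €197.35/mo: 5 payments (last €57.41); total interest €46.81.
Payments saved = 41 − 5 = 36.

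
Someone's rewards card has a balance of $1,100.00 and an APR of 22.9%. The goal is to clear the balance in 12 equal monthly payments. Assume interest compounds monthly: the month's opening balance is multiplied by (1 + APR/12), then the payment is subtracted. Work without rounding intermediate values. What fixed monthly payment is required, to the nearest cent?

$103.43

Monthly rate r = 22.9%/12 = 1.90833% = 0.0190833.
Level-payment amortization: P = B₀·r / (1 − (1+r)^(−n)) = 1100.00·0.0190833 / (1 − 1.01908^(−12)).
Denominator 1 − (1+r)^(−12) = 0.202953585.
P = 20.9917 / 0.202953585 ≈ 103.43.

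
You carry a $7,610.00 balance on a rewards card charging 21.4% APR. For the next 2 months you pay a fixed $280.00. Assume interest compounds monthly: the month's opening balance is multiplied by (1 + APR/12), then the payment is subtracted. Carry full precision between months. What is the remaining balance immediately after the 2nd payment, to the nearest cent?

$7,318.85

Monthly rate r = 21.4%/12 = 1.78333% = 0.0178333.
Each month: B ← B·(1+r) − $280.00.
Month 1: interest $135.71; balance after payment $7,465.71.
Month 2: interest $133.14; balance after payment $7,318.85.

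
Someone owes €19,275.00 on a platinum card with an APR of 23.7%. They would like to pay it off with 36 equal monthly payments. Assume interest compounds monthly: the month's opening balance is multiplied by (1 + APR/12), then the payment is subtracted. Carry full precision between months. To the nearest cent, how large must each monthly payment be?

Monthly rate r = 23.7%/12 = 1.975% = 0.01975.
Level-payment amortization: P = B₀·r / (1 − (1+r)^(−n)) = 19275.00·0.01975 / (1 − 1.01975^(−36)).
Denominator 1 − (1+r)^(−36) = 0.505431677.
P = 380.681 / 0.505431677 ≈ 753.18.

€753.18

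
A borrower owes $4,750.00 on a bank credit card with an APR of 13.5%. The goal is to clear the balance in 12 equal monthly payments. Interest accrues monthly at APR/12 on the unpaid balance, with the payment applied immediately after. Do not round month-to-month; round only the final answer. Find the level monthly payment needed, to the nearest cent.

$425.37

Monthly rate r = 13.5%/12 = 1.125% = 0.01125.
Level-payment amortization: P = B₀·r / (1 − (1+r)^(−n)) = 4750.00·0.01125 / (1 − 1.01125^(−12)).
Denominator 1 − (1+r)^(−12) = 0.125625297.
P = 53.4375 / 0.125625297 ≈ 425.37.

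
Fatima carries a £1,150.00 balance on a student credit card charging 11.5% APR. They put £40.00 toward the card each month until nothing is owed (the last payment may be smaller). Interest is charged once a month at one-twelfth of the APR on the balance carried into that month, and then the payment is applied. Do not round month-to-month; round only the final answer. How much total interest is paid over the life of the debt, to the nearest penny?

£201.73

Monthly rate r = 11.5%/12 = 0.958333% = 0.00958333.
Payoff takes n = ⌈−ln(1 − rB₀/P)/ln(1+r)⌉ = ⌈33.792⌉ = 34 payments; the last is £31.73.
Total paid = 33·£40.00 + £31.73 = £1,351.73.
Total interest = total paid − principal = £1,351.73 − £1,150.00 = £201.73.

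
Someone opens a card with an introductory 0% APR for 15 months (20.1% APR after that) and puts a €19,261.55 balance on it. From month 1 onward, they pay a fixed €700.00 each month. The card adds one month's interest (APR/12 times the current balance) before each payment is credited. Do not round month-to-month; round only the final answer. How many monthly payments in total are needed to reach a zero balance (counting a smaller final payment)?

30 months

Promo months 1–15 at r₀ = 0%/12 = 0; months 16+ at r₁ = 20.1%/12 = 0.01675.
After month 15 (no interest yet): B = €19,261.55 − 15·€700.00 = €8,761.55.
Then at r₁ with €700.00/mo: n₂ = −ln(1 − r₁·B/P)/ln(1+r₁) ≈ 14.16 → 15 more payments.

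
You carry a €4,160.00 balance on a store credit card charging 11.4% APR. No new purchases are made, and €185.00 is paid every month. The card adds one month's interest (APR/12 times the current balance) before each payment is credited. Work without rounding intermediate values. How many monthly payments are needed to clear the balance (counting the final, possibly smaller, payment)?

Monthly rate r = 11.4%/12 = 0.95% = 0.0095.
Recurrence: B ← B·(1+r) − €185.00.
Month 1: interest €39.52; balance after payment €4,014.52.
Month 2: interest €38.14; balance after payment €3,867.66.
Closed form: n = −ln(1 − rB₀/P)/ln(1+r) = −ln(0.78638)/ln(1.0095) ≈ 25.417, so the balance reaches zero during payment 26.

26 payments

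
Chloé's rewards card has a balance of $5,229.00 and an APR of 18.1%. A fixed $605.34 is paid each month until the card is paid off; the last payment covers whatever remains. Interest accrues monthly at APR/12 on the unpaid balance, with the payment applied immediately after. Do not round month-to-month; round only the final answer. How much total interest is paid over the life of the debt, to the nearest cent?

$416.61

Monthly rate r = 18.1%/12 = 1.50833% = 0.0150833.
Payoff takes n = ⌈−ln(1 − rB₀/P)/ln(1+r)⌉ = ⌈9.325⌉ = 10 payments; the last is $197.55.
Total paid = 9·$605.34 + $197.55 = $5,645.61.
Total interest = total paid − principal = $5,645.61 − $5,229.00 = $416.61.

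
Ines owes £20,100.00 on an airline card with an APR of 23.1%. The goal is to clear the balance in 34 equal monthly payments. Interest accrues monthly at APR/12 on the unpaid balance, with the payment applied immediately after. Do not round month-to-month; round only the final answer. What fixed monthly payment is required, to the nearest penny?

£811.07

Monthly rate r = 23.1%/12 = 1.925% = 0.01925.
Level-payment amortization: P = B₀·r / (1 − (1+r)^(−n)) = 20100.00·0.01925 / (1 − 1.01925^(−34)).
Denominator 1 − (1+r)^(−34) = 0.477055601.
P = 386.925 / 0.477055601 ≈ 811.07.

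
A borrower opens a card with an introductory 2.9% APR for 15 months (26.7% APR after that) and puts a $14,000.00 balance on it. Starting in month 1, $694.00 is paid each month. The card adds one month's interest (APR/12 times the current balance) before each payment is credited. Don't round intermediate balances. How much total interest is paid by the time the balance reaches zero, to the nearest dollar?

Promo months 1–15 at r₀ = 2.9%/12 = 0.00241667; months 16+ at r₁ = 26.7%/12 = 0.02225.
After month 15: iterate B ← B·(1+r₀) − $694.00 for 15 months → $3,928.22.
Then at r₁ with $694.00/mo: n₂ = −ln(1 − r₁·B/P)/ln(1+r₁) ≈ 6.12 → 7 more payments.
Total paid = 21·$694.00 + $81.86 = $14,655.86; interest = $14,655.86 − $14,000.00 = $655.86.

$656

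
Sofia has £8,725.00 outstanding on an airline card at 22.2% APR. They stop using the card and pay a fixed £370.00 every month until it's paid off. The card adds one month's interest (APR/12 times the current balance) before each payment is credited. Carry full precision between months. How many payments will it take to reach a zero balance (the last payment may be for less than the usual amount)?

32 payments

Monthly rate r = 22.2%/12 = 1.85% = 0.0185.
Recurrence: B ← B·(1+r) − £370.00.
Month 1: interest £161.41; balance after payment £8,516.41.
Month 2: interest £157.55; balance after payment £8,303.97.
Closed form: n = −ln(1 − rB₀/P)/ln(1+r) = −ln(0.56375)/ln(1.0185) ≈ 31.266, so the balance reaches zero during payment 32.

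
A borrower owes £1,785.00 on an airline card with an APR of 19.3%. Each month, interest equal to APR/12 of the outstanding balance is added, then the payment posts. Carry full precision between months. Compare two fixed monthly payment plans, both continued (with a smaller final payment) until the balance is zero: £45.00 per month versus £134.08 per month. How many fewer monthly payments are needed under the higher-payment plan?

48 fewer payments

Monthly rate r = 19.3%/12 = 1.60833% = 0.0160833.
At £45.00/mo: n = ⌈−ln(1 − rB₀/P)/ln(1+r)⌉ = 64 payments (last £30.67); total interest = total paid − £1,785.00 = £1,080.67.
At £134.08/mo: 16 payments (last £13.68); total interest £239.88.
Payments saved = 64 − 16 = 48.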